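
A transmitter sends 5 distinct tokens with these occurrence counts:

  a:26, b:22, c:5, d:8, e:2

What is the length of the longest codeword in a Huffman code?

4

Merge the two lowest-weight nodes at each step:
e(2) + c(5) → 7
7 + d(8) → 15
15 + b(22) → 37
a(26) + 37 → 63
The rarest symbols sit at the bottom; the longest codeword is 4 bits.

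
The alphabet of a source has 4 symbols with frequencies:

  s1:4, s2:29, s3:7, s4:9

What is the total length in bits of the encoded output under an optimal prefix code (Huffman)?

80

Build the Huffman tree bottom-up:
s1(4) + s3(7) → 11
s4(9) + 11 → 20
20 + s2(29) → 49
Total encoded bits = sum of merged weights = 11 + 20 + 49 = 80.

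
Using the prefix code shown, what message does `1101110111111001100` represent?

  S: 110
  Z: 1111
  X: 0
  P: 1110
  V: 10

Read left to right; each codeword is recognised as soon as it completes (prefix code):
  110→S | 1110→P | 1111→Z | 110→S | 0→X | 110→S | 0→X
Decoded message: SPZSXSX

SPZSXSX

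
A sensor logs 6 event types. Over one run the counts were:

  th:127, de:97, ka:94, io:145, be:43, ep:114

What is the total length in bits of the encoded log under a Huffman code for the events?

1588

Build the Huffman tree bottom-up:
combine be(43), ka(94) → 137
combine de(97), ep(114) → 211
combine th(127), 137 → 264
combine io(145), 211 → 356
combine 264, 356 → 620
Each symbol's bit-cost is frequency × depth; summing gives 1588 bits (equivalently 137 + 211 + 264 + 356 + 620).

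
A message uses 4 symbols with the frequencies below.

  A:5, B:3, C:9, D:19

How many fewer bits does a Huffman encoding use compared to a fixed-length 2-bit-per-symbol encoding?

11

Fixed-length: 2 bits × 36 symbols = 72 bits.
Huffman merges:
B(3) + A(5) → 8
8 + C(9) → 17
17 + D(19) → 36
Huffman total = 8 + 17 + 36 = 61 bits.
Saving = 72 − 61 = 11 bits.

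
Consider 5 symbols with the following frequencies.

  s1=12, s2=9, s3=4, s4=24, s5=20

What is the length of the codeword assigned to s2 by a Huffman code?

3

Build the tree from the bottom:
combine s3(4), s2(9) → 13
combine s1(12), 13 → 25
combine s5(20), s4(24) → 44
combine 25, 44 → 69
s2 sits 3 levels below the root, so its codeword is 3 bits.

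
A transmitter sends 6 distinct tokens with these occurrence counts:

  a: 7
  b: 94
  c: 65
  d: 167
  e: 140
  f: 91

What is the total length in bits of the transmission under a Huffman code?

Greedily combine the two least-frequent nodes:
merge a(7) and c(65): 72
merge 72 and f(91): 163
merge b(94) and e(140): 234
merge 163 and d(167): 330
merge 234 and 330: 564
Total encoded bits = sum of merged weights = 72 + 163 + 234 + 330 + 564 = 1363.

1363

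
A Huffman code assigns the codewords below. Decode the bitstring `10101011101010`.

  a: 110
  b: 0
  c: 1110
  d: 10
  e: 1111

Read left to right; each codeword is recognised as soon as it completes (prefix code):
  10→d | 10→d | 10→d | 1110→c | 10→d | 10→d
Decoded message: dddcdd

dddcdd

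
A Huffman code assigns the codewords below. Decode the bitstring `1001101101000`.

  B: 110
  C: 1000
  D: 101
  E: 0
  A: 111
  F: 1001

Read left to right; each codeword is recognised as soon as it completes (prefix code):
  1001→F | 101→D | 101→D | 0→E | 0→E | 0→E
Decoded message: FDDEEE

FDDEEE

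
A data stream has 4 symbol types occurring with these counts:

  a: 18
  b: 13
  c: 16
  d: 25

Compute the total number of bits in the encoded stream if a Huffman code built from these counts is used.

Build the Huffman tree bottom-up:
merge b(13) and c(16): 29
merge a(18) and d(25): 43
merge 29 and 43: 72
The encoded length is the sum of every internal node's weight: 29 + 43 + 72 = 144 bits.

144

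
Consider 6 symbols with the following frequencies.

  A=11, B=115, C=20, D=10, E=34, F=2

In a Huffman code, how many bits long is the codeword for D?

Build the tree from the bottom:
combine F(2), D(10) → 12
combine A(11), 12 → 23
combine C(20), 23 → 43
combine E(34), 43 → 77
combine 77, B(115) → 192
The subtree containing D is merged 5 times, so code length = 5.

5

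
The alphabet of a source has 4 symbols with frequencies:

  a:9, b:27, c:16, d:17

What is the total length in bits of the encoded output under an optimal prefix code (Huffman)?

Merge the two smallest weights repeatedly:
combine a(9), c(16) → 25
combine d(17), 25 → 42
combine b(27), 42 → 69
Each symbol's bit-cost is frequency × depth; summing gives 136 bits (equivalently 25 + 42 + 69).

136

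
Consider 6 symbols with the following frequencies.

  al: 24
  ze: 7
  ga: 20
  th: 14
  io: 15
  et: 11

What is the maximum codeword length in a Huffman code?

Merge the two lowest-weight nodes at each step:
ze(7) + et(11) → 18
th(14) + io(15) → 29
18 + ga(20) → 38
al(24) + 29 → 53
38 + 53 → 91
Maximum depth reached is 3.

3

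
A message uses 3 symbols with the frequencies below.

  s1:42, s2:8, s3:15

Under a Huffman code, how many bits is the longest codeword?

Merge the two lowest-weight nodes at each step:
s2(8) + s3(15) → 23
23 + s1(42) → 65
Maximum depth reached is 2.

2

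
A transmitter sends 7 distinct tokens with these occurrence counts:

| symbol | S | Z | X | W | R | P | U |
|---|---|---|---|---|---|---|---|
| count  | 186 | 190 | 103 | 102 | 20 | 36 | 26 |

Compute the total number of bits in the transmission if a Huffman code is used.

1638

Greedily combine the two least-frequent nodes:
combine R(20), U(26) → 46
combine P(36), 46 → 82
combine 82, W(102) → 184
combine X(103), 184 → 287
combine S(186), Z(190) → 376
combine 287, 376 → 663
Each symbol's bit-cost is frequency × depth; summing gives 1638 bits (equivalently 46 + 82 + 184 + 287 + 376 + 663).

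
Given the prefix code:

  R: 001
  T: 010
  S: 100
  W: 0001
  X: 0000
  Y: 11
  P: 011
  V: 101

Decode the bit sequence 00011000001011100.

Read left to right; each codeword is recognised as soon as it completes (prefix code):
  0001→W | 100→S | 0001→W | 011→P | 100→S
Decoded message: WSWPS

WSWPS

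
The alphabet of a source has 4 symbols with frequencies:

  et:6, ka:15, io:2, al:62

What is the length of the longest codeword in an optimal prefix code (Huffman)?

3

Merge the two lowest-weight nodes at each step:
combine io(2), et(6) → 8
combine 8, ka(15) → 23
combine 23, al(62) → 85
Maximum depth reached is 3.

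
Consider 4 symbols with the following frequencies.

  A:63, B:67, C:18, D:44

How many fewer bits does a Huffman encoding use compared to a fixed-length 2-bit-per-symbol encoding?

5

Fixed-length: 2 bits × 192 symbols = 384 bits.
Huffman merges:
combine C(18), D(44) → 62
combine 62, A(63) → 125
combine B(67), 125 → 192
Huffman total = 62 + 125 + 192 = 379 bits.
Saving = 384 − 379 = 5 bits.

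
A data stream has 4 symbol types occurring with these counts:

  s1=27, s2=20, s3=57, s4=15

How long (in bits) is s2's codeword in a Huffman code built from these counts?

3

Repeatedly merge the two smallest:
merge s4(15) and s2(20): 35
merge s1(27) and 35: 62
merge s3(57) and 62: 119
The subtree containing s2 is merged 3 times, so code length = 3.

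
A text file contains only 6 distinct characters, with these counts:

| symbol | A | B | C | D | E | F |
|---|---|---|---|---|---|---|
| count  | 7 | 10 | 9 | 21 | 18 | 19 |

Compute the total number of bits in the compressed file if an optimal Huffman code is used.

Merge the two smallest weights repeatedly:
A(7) + C(9) → 16
B(10) + 16 → 26
E(18) + F(19) → 37
D(21) + 26 → 47
37 + 47 → 84
Total encoded bits = sum of merged weights = 16 + 26 + 37 + 47 + 84 = 210.

210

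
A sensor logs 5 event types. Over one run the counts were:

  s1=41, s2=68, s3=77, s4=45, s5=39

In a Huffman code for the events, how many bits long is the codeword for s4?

Repeatedly merge the two smallest:
merge s5(39) and s1(41): 80
merge s4(45) and s2(68): 113
merge s3(77) and 80: 157
merge 113 and 157: 270
s4's leaf is at depth 2, giving a 2-bit codeword.

2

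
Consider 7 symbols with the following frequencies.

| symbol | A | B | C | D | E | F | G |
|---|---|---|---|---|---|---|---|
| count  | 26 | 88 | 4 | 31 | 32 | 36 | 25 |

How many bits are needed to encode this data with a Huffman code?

631

Greedily combine the two least-frequent nodes:
combine C(4), G(25) → 29
combine A(26), 29 → 55
combine D(31), E(32) → 63
combine F(36), 55 → 91
combine 63, B(88) → 151
combine 91, 151 → 242
Total encoded bits = sum of merged weights = 29 + 55 + 63 + 91 + 151 + 242 = 631.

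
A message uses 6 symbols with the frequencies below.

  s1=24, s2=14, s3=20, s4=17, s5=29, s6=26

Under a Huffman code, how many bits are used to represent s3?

Huffman merges, smallest pair first:
combine s2(14), s4(17) → 31
combine s3(20), s1(24) → 44
combine s6(26), s5(29) → 55
combine 31, 44 → 75
combine 55, 75 → 130
s3's leaf is at depth 3, giving a 3-bit codeword.

3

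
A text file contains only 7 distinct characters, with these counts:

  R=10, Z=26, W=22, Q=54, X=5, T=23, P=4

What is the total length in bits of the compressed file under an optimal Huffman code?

352

Merge the two smallest weights repeatedly:
combine P(4), X(5) → 9
combine 9, R(10) → 19
combine 19, W(22) → 41
combine T(23), Z(26) → 49
combine 41, 49 → 90
combine Q(54), 90 → 144
The encoded length is the sum of every internal node's weight: 9 + 19 + 41 + 49 + 90 + 144 = 352 bits.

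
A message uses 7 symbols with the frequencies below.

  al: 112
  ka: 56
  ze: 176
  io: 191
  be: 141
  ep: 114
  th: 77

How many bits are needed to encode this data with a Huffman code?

Build the Huffman tree bottom-up:
combine ka(56), th(77) → 133
combine al(112), ep(114) → 226
combine 133, be(141) → 274
combine ze(176), io(191) → 367
combine 226, 274 → 500
combine 367, 500 → 867
Total encoded bits = sum of merged weights = 133 + 226 + 274 + 367 + 500 + 867 = 2367.

2367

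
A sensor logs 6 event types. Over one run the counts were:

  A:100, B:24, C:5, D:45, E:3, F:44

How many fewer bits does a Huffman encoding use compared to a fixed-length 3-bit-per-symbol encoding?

205

Fixed-length: 3 bits × 221 symbols = 663 bits.
Huffman merges:
E(3) + C(5) → 8
8 + B(24) → 32
32 + F(44) → 76
D(45) + 76 → 121
A(100) + 121 → 221
Huffman total = 8 + 32 + 76 + 121 + 221 = 458 bits.
Saving = 663 − 458 = 205 bits.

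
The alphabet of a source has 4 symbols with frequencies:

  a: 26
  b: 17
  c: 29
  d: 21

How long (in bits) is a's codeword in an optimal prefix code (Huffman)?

2

Build the tree from the bottom:
b(17) + d(21) → 38
a(26) + c(29) → 55
38 + 55 → 93
a sits 2 levels below the root, so its codeword is 2 bits.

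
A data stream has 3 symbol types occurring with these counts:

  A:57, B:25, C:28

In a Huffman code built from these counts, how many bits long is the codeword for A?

1

Repeatedly merge the two smallest:
merge B(25) and C(28): 53
merge 53 and A(57): 110
A is a child of the root — depth 1, so its codeword is a single bit.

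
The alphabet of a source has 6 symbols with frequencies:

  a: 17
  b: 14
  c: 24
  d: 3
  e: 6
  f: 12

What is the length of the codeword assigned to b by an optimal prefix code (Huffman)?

Huffman merges, smallest pair first:
merge d(3) and e(6): 9
merge 9 and f(12): 21
merge b(14) and a(17): 31
merge 21 and c(24): 45
merge 31 and 45: 76
b's leaf is at depth 2, giving a 2-bit codeword.

2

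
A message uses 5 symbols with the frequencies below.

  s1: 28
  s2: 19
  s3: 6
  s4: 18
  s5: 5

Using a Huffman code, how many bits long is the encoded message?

163

Build the Huffman tree bottom-up:
merge s5(5) and s3(6): 11
merge 11 and s4(18): 29
merge s2(19) and s1(28): 47
merge 29 and 47: 76
The encoded length is the sum of every internal node's weight: 11 + 29 + 47 + 76 = 163 bits.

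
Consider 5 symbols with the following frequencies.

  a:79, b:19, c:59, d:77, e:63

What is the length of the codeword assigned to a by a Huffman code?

2

Repeatedly merge the two smallest:
combine b(19), c(59) → 78
combine e(63), d(77) → 140
combine 78, a(79) → 157
combine 140, 157 → 297
a sits 2 levels below the root, so its codeword is 2 bits.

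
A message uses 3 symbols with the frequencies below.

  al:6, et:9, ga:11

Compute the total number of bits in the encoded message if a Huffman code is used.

41

Greedily combine the two least-frequent nodes:
merge al(6) and et(9): 15
merge ga(11) and 15: 26
Each symbol's bit-cost is frequency × depth; summing gives 41 bits (equivalently 15 + 26).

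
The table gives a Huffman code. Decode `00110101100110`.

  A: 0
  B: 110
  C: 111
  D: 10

Read left to right; each codeword is recognised as soon as it completes (prefix code):
  0→A | 0→A | 110→B | 10→D | 110→B | 0→A | 110→B
Decoded message: AABDBAB

AABDBAB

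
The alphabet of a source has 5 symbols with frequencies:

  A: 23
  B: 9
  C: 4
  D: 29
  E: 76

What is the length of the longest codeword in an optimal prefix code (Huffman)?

4

Merge the two lowest-weight nodes at each step:
C(4) + B(9) → 13
13 + A(23) → 36
D(29) + 36 → 65
65 + E(76) → 141
The rarest symbols sit at the bottom; the longest codeword is 4 bits.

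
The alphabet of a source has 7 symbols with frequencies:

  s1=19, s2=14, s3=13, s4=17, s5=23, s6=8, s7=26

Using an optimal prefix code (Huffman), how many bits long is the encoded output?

332

Build the Huffman tree bottom-up:
merge s6(8) and s3(13): 21
merge s2(14) and s4(17): 31
merge s1(19) and 21: 40
merge s5(23) and s7(26): 49
merge 31 and 40: 71
merge 49 and 71: 120
The encoded length is the sum of every internal node's weight: 21 + 31 + 40 + 49 + 71 + 120 = 332 bits.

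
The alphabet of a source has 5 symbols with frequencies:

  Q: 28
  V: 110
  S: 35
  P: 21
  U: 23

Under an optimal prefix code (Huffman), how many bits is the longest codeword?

Merge the two lowest-weight nodes at each step:
combine P(21), U(23) → 44
combine Q(28), S(35) → 63
combine 44, 63 → 107
combine 107, V(110) → 217
The first pair merged (P, U) ends up deepest, at depth 3.

3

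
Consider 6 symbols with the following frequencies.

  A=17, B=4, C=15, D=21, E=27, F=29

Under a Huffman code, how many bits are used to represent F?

2

Build the tree from the bottom:
combine B(4), C(15) → 19
combine A(17), 19 → 36
combine D(21), E(27) → 48
combine F(29), 36 → 65
combine 48, 65 → 113
F's leaf is at depth 2, giving a 2-bit codeword.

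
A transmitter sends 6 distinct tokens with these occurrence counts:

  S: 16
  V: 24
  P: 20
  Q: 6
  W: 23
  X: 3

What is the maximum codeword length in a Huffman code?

Merge the two lowest-weight nodes at each step:
combine X(3), Q(6) → 9
combine 9, S(16) → 25
combine P(20), W(23) → 43
combine V(24), 25 → 49
combine 43, 49 → 92
The rarest symbols sit at the bottom; the longest codeword is 4 bits.

4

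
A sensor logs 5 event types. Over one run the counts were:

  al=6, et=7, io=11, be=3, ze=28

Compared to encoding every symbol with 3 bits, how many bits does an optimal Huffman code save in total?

Fixed-length: 3 bits × 55 symbols = 165 bits.
Huffman merges:
be(3) + al(6) → 9
et(7) + 9 → 16
io(11) + 16 → 27
27 + ze(28) → 55
Huffman total = 9 + 16 + 27 + 55 = 107 bits.
Saving = 165 − 107 = 58 bits.

58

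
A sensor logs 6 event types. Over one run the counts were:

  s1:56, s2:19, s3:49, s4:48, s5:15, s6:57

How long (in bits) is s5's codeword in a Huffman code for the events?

4

Huffman merges, smallest pair first:
merge s5(15) and s2(19): 34
merge 34 and s4(48): 82
merge s3(49) and s1(56): 105
merge s6(57) and 82: 139
merge 105 and 139: 244
s5's leaf is at depth 4, giving a 4-bit codeword.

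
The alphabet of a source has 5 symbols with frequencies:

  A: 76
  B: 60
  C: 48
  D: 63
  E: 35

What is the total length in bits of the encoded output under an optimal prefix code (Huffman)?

647

Merge the two smallest weights repeatedly:
E(35) + C(48) → 83
B(60) + D(63) → 123
A(76) + 83 → 159
123 + 159 → 282
Total encoded bits = sum of merged weights = 83 + 123 + 159 + 282 = 647.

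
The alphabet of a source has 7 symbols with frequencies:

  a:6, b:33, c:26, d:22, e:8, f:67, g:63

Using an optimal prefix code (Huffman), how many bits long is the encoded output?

559

Greedily combine the two least-frequent nodes:
combine a(6), e(8) → 14
combine 14, d(22) → 36
combine c(26), b(33) → 59
combine 36, 59 → 95
combine g(63), f(67) → 130
combine 95, 130 → 225
Each symbol's bit-cost is frequency × depth; summing gives 559 bits (equivalently 14 + 36 + 59 + 95 + 130 + 225).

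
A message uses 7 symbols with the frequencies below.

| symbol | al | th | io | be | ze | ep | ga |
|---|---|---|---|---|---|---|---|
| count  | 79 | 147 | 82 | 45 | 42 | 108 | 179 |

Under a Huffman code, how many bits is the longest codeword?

4

Merge the two lowest-weight nodes at each step:
ze(42) + be(45) → 87
al(79) + io(82) → 161
87 + ep(108) → 195
th(147) + 161 → 308
ga(179) + 195 → 374
308 + 374 → 682
The rarest symbols sit at the bottom; the longest codeword is 4 bits.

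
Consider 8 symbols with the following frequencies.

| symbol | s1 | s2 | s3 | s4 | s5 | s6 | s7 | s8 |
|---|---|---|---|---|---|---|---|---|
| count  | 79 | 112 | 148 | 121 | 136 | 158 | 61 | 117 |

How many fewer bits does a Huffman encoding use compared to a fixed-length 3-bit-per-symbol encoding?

Fixed-length: 3 bits × 932 symbols = 2796 bits.
Huffman merges:
merge s7(61) and s1(79): 140
merge s2(112) and s8(117): 229
merge s4(121) and s5(136): 257
merge 140 and s3(148): 288
merge s6(158) and 229: 387
merge 257 and 288: 545
merge 387 and 545: 932
Huffman total = 140 + 229 + 257 + 288 + 387 + 545 + 932 = 2778 bits.
Saving = 2796 − 2778 = 18 bits.

18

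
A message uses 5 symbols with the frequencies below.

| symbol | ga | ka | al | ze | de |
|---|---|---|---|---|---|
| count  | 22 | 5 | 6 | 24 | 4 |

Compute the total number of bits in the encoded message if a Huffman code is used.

Build the Huffman tree bottom-up:
combine de(4), ka(5) → 9
combine al(6), 9 → 15
combine 15, ga(22) → 37
combine ze(24), 37 → 61
The encoded length is the sum of every internal node's weight: 9 + 15 + 37 + 61 = 122 bits.

122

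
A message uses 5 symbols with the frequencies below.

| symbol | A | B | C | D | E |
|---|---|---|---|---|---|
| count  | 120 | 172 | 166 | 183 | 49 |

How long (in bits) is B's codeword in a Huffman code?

Huffman merges, smallest pair first:
merge E(49) and A(120): 169
merge C(166) and 169: 335
merge B(172) and D(183): 355
merge 335 and 355: 690
B's leaf is at depth 2, giving a 2-bit codeword.

2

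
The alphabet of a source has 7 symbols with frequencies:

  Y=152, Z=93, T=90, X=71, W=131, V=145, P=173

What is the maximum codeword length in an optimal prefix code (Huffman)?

Merge the two lowest-weight nodes at each step:
combine X(71), T(90) → 161
combine Z(93), W(131) → 224
combine V(145), Y(152) → 297
combine 161, P(173) → 334
combine 224, 297 → 521
combine 334, 521 → 855
Maximum depth reached is 3.

3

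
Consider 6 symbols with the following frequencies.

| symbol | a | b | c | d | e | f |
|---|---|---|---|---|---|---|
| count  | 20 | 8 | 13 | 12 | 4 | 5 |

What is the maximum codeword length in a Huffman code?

Merge the two lowest-weight nodes at each step:
e(4) + f(5) → 9
b(8) + 9 → 17
d(12) + c(13) → 25
17 + a(20) → 37
25 + 37 → 62
The rarest symbols sit at the bottom; the longest codeword is 4 bits.

4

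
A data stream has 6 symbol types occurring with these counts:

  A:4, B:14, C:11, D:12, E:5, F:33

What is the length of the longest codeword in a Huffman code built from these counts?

4

Merge the two lowest-weight nodes at each step:
merge A(4) and E(5): 9
merge 9 and C(11): 20
merge D(12) and B(14): 26
merge 20 and 26: 46
merge F(33) and 46: 79
Maximum depth reached is 4.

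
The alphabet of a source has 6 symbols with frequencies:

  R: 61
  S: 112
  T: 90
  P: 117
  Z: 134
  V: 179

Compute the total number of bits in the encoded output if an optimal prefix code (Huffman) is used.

1766

Greedily combine the two least-frequent nodes:
merge R(61) and T(90): 151
merge S(112) and P(117): 229
merge Z(134) and 151: 285
merge V(179) and 229: 408
merge 285 and 408: 693
The encoded length is the sum of every internal node's weight: 151 + 229 + 285 + 408 + 693 = 1766 bits.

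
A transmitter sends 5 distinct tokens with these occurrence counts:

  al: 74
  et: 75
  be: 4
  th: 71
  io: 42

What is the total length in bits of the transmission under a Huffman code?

Build the Huffman tree bottom-up:
combine be(4), io(42) → 46
combine 46, th(71) → 117
combine al(74), et(75) → 149
combine 117, 149 → 266
Total encoded bits = sum of merged weights = 46 + 117 + 149 + 266 = 578.

578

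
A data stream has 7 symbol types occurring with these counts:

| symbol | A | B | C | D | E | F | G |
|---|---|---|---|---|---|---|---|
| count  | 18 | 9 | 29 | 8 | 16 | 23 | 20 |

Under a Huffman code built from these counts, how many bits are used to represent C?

2

Huffman merges, smallest pair first:
D(8) + B(9) → 17
E(16) + 17 → 33
A(18) + G(20) → 38
F(23) + C(29) → 52
33 + 38 → 71
52 + 71 → 123
C sits 2 levels below the root, so its codeword is 2 bits.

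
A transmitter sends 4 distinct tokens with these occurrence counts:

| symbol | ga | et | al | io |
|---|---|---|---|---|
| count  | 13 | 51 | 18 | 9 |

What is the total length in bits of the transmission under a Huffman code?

Greedily combine the two least-frequent nodes:
io(9) + ga(13) → 22
al(18) + 22 → 40
40 + et(51) → 91
The encoded length is the sum of every internal node's weight: 22 + 40 + 91 = 153 bits.

153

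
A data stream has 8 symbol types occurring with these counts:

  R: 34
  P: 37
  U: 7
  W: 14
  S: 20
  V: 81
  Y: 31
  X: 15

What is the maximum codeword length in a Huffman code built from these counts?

4

Merge the two lowest-weight nodes at each step:
U(7) + W(14) → 21
X(15) + S(20) → 35
21 + Y(31) → 52
R(34) + 35 → 69
P(37) + 52 → 89
69 + V(81) → 150
89 + 150 → 239
The rarest symbols sit at the bottom; the longest codeword is 4 bits.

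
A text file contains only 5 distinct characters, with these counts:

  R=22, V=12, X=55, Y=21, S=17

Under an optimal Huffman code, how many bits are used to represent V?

Huffman merges, smallest pair first:
combine V(12), S(17) → 29
combine Y(21), R(22) → 43
combine 29, 43 → 72
combine X(55), 72 → 127
V's leaf is at depth 3, giving a 3-bit codeword.

3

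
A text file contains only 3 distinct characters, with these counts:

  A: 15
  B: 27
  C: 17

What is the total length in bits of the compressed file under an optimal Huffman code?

Merge the two smallest weights repeatedly:
A(15) + C(17) → 32
B(27) + 32 → 59
Each symbol's bit-cost is frequency × depth; summing gives 91 bits (equivalently 32 + 59).

91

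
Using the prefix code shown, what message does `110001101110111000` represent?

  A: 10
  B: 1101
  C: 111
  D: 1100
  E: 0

DEBBDE

Read left to right; each codeword is recognised as soon as it completes (prefix code):
  1100→D | 0→E | 1101→B | 1101→B | 1100→D | 0→E
Decoded message: DEBBDE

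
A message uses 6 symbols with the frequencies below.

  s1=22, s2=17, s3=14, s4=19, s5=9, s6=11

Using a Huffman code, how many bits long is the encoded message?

235

Merge the two smallest weights repeatedly:
s5(9) + s6(11) → 20
s3(14) + s2(17) → 31
s4(19) + 20 → 39
s1(22) + 31 → 53
39 + 53 → 92
The encoded length is the sum of every internal node's weight: 20 + 31 + 39 + 53 + 92 = 235 bits.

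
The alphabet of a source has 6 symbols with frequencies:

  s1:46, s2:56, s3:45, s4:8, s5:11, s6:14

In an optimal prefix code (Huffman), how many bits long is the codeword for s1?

2

Build the tree from the bottom:
merge s4(8) and s5(11): 19
merge s6(14) and 19: 33
merge 33 and s3(45): 78
merge s1(46) and s2(56): 102
merge 78 and 102: 180
The subtree containing s1 is merged 2 times, so code length = 2.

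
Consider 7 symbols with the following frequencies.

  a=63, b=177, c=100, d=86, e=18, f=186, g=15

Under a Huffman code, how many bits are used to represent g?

Build the tree from the bottom:
combine g(15), e(18) → 33
combine 33, a(63) → 96
combine d(86), 96 → 182
combine c(100), b(177) → 277
combine 182, f(186) → 368
combine 277, 368 → 645
The subtree containing g is merged 5 times, so code length = 5.

5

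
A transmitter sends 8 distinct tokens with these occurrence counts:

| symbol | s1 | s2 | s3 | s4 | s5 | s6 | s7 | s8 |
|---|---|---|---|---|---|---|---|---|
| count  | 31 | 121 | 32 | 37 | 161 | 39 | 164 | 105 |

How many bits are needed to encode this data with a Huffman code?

1884

Merge the two smallest weights repeatedly:
merge s1(31) and s3(32): 63
merge s4(37) and s6(39): 76
merge 63 and 76: 139
merge s8(105) and s2(121): 226
merge 139 and s5(161): 300
merge s7(164) and 226: 390
merge 300 and 390: 690
Each symbol's bit-cost is frequency × depth; summing gives 1884 bits (equivalently 63 + 76 + 139 + 226 + 300 + 390 + 690).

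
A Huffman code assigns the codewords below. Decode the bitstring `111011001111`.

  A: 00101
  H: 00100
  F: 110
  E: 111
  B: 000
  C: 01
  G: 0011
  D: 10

ECDCE

Read left to right; each codeword is recognised as soon as it completes (prefix code):
  111→E | 01→C | 10→D | 01→C | 111→E
Decoded message: ECDCE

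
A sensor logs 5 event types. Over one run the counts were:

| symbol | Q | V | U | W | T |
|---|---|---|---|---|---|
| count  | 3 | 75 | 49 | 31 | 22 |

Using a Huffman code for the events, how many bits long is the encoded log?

366

Greedily combine the two least-frequent nodes:
merge Q(3) and T(22): 25
merge 25 and W(31): 56
merge U(49) and 56: 105
merge V(75) and 105: 180
Each symbol's bit-cost is frequency × depth; summing gives 366 bits (equivalently 25 + 56 + 105 + 180).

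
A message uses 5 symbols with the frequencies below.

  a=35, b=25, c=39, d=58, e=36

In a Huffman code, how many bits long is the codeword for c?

Build the tree from the bottom:
merge b(25) and a(35): 60
merge e(36) and c(39): 75
merge d(58) and 60: 118
merge 75 and 118: 193
c sits 2 levels below the root, so its codeword is 2 bits.

2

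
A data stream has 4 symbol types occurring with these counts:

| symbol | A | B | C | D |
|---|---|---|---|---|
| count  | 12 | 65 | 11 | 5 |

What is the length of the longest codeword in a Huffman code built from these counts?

Merge the two lowest-weight nodes at each step:
combine D(5), C(11) → 16
combine A(12), 16 → 28
combine 28, B(65) → 93
Maximum depth reached is 3.

3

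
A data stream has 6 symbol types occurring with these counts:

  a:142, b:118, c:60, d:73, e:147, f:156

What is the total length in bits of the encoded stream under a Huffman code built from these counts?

Merge the two smallest weights repeatedly:
combine c(60), d(73) → 133
combine b(118), 133 → 251
combine a(142), e(147) → 289
combine f(156), 251 → 407
combine 289, 407 → 696
The encoded length is the sum of every internal node's weight: 133 + 251 + 289 + 407 + 696 = 1776 bits.

1776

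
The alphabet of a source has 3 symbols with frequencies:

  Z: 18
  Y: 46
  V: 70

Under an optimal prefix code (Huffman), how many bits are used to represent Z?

Huffman merges, smallest pair first:
Z(18) + Y(46) → 64
64 + V(70) → 134
Z sits 2 levels below the root, so its codeword is 2 bits.

2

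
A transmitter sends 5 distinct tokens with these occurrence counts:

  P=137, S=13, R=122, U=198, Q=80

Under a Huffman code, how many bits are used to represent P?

2

Build the tree from the bottom:
merge S(13) and Q(80): 93
merge 93 and R(122): 215
merge P(137) and U(198): 335
merge 215 and 335: 550
The subtree containing P is merged 2 times, so code length = 2.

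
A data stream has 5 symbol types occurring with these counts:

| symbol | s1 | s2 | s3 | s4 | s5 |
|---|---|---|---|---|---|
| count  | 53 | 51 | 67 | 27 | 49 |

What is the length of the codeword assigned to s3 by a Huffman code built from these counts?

2

Build the tree from the bottom:
combine s4(27), s5(49) → 76
combine s2(51), s1(53) → 104
combine s3(67), 76 → 143
combine 104, 143 → 247
s3 sits 2 levels below the root, so its codeword is 2 bits.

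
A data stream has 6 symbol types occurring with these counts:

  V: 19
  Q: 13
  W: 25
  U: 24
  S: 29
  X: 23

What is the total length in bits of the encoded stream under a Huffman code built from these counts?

345

Merge the two smallest weights repeatedly:
merge Q(13) and V(19): 32
merge X(23) and U(24): 47
merge W(25) and S(29): 54
merge 32 and 47: 79
merge 54 and 79: 133
Total encoded bits = sum of merged weights = 32 + 47 + 54 + 79 + 133 = 345.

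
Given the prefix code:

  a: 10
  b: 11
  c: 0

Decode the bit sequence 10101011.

aaab

Read left to right; each codeword is recognised as soon as it completes (prefix code):
  10→a | 10→a | 10→a | 11→b
Decoded message: aaab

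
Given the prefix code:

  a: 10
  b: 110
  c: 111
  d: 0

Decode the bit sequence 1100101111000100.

Read left to right; each codeword is recognised as soon as it completes (prefix code):
  110→b | 0→d | 10→a | 111→c | 10→a | 0→d | 0→d | 10→a | 0→d
Decoded message: bdacaddad

bdacaddad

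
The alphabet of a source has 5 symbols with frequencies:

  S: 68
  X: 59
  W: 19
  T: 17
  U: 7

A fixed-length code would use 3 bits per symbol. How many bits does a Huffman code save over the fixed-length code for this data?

171

Fixed-length: 3 bits × 170 symbols = 510 bits.
Huffman merges:
combine U(7), T(17) → 24
combine W(19), 24 → 43
combine 43, X(59) → 102
combine S(68), 102 → 170
Huffman total = 24 + 43 + 102 + 170 = 339 bits.
Saving = 510 − 339 = 171 bits.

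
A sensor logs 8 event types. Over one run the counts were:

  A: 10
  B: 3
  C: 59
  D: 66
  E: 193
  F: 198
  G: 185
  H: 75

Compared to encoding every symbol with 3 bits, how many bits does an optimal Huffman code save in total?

Fixed-length: 3 bits × 789 symbols = 2367 bits.
Huffman merges:
combine B(3), A(10) → 13
combine 13, C(59) → 72
combine D(66), 72 → 138
combine H(75), 138 → 213
combine G(185), E(193) → 378
combine F(198), 213 → 411
combine 378, 411 → 789
Huffman total = 13 + 72 + 138 + 213 + 378 + 411 + 789 = 2014 bits.
Saving = 2367 − 2014 = 353 bits.

353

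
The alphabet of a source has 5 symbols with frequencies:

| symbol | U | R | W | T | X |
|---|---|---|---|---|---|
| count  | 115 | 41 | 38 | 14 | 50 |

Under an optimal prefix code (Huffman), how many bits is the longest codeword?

Merge the two lowest-weight nodes at each step:
merge T(14) and W(38): 52
merge R(41) and X(50): 91
merge 52 and 91: 143
merge U(115) and 143: 258
The first pair merged (T, W) ends up deepest, at depth 3.

3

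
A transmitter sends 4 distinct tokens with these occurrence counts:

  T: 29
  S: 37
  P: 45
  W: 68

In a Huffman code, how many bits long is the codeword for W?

1

Repeatedly merge the two smallest:
combine T(29), S(37) → 66
combine P(45), 66 → 111
combine W(68), 111 → 179
W sits one level below the root: a 1-bit codeword.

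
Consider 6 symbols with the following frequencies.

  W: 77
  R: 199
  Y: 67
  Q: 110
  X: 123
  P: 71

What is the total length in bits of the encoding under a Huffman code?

Build the Huffman tree bottom-up:
merge Y(67) and P(71): 138
merge W(77) and Q(110): 187
merge X(123) and 138: 261
merge 187 and R(199): 386
merge 261 and 386: 647
Total encoded bits = sum of merged weights = 138 + 187 + 261 + 386 + 647 = 1619.

1619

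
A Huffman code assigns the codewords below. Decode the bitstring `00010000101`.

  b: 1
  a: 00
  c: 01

Read left to right; each codeword is recognised as soon as it completes (prefix code):
  00→a | 01→c | 00→a | 00→a | 1→b | 01→c
Decoded message: acaabc

acaabc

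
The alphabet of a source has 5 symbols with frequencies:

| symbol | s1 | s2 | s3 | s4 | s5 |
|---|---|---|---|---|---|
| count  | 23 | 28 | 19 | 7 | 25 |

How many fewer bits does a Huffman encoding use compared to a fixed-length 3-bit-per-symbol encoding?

76

Fixed-length: 3 bits × 102 symbols = 306 bits.
Huffman merges:
s4(7) + s3(19) → 26
s1(23) + s5(25) → 48
26 + s2(28) → 54
48 + 54 → 102
Huffman total = 26 + 48 + 54 + 102 = 230 bits.
Saving = 306 − 230 = 76 bits.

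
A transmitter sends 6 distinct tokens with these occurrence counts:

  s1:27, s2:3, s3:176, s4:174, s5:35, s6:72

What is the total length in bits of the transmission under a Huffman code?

1030

Merge the two smallest weights repeatedly:
combine s2(3), s1(27) → 30
combine 30, s5(35) → 65
combine 65, s6(72) → 137
combine 137, s4(174) → 311
combine s3(176), 311 → 487
The encoded length is the sum of every internal node's weight: 30 + 65 + 137 + 311 + 487 = 1030 bits.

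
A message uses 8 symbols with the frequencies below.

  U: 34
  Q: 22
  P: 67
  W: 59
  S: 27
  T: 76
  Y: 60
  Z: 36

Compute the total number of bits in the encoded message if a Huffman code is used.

1116

Build the Huffman tree bottom-up:
merge Q(22) and S(27): 49
merge U(34) and Z(36): 70
merge 49 and W(59): 108
merge Y(60) and P(67): 127
merge 70 and T(76): 146
merge 108 and 127: 235
merge 146 and 235: 381
Total encoded bits = sum of merged weights = 49 + 70 + 108 + 127 + 146 + 235 + 381 = 1116.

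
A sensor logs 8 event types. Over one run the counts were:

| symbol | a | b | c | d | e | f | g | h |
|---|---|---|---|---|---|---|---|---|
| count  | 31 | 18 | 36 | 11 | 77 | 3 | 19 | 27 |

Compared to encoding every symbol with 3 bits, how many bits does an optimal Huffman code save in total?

Fixed-length: 3 bits × 222 symbols = 666 bits.
Huffman merges:
merge f(3) and d(11): 14
merge 14 and b(18): 32
merge g(19) and h(27): 46
merge a(31) and 32: 63
merge c(36) and 46: 82
merge 63 and e(77): 140
merge 82 and 140: 222
Huffman total = 14 + 32 + 46 + 63 + 82 + 140 + 222 = 599 bits.
Saving = 666 − 599 = 67 bits.

67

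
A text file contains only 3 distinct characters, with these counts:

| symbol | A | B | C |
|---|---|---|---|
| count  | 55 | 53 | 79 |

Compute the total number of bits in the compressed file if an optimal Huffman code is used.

295

Build the Huffman tree bottom-up:
B(53) + A(55) → 108
C(79) + 108 → 187
The encoded length is the sum of every internal node's weight: 108 + 187 = 295 bits.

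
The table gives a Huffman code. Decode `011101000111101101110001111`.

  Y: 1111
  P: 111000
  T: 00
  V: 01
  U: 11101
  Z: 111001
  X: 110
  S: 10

Read left to right; each codeword is recognised as soon as it completes (prefix code):
  01→V | 110→X | 10→S | 00→T | 1111→Y | 01→V | 10→S | 111000→P | 1111→Y
Decoded message: VXSTYVSPY

VXSTYVSPY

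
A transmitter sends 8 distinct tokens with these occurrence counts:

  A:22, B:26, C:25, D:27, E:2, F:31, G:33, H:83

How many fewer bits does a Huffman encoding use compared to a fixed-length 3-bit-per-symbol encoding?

59

Fixed-length: 3 bits × 249 symbols = 747 bits.
Huffman merges:
merge E(2) and A(22): 24
merge 24 and C(25): 49
merge B(26) and D(27): 53
merge F(31) and G(33): 64
merge 49 and 53: 102
merge 64 and H(83): 147
merge 102 and 147: 249
Huffman total = 24 + 49 + 53 + 64 + 102 + 147 + 249 = 688 bits.
Saving = 747 − 688 = 59 bits.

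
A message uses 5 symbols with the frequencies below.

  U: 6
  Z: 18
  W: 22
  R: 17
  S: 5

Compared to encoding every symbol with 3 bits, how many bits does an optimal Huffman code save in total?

57

Fixed-length: 3 bits × 68 symbols = 204 bits.
Huffman merges:
S(5) + U(6) → 11
11 + R(17) → 28
Z(18) + W(22) → 40
28 + 40 → 68
Huffman total = 11 + 28 + 40 + 68 = 147 bits.
Saving = 204 − 147 = 57 bits.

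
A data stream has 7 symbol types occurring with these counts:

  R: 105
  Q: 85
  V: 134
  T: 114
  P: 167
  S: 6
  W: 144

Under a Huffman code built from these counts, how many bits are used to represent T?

Repeatedly merge the two smallest:
S(6) + Q(85) → 91
91 + R(105) → 196
T(114) + V(134) → 248
W(144) + P(167) → 311
196 + 248 → 444
311 + 444 → 755
T sits 3 levels below the root, so its codeword is 3 bits.

3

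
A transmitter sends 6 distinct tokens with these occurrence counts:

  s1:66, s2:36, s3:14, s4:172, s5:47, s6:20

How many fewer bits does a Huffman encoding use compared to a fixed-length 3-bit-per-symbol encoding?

310

Fixed-length: 3 bits × 355 symbols = 1065 bits.
Huffman merges:
s3(14) + s6(20) → 34
34 + s2(36) → 70
s5(47) + s1(66) → 113
70 + 113 → 183
s4(172) + 183 → 355
Huffman total = 34 + 70 + 113 + 183 + 355 = 755 bits.
Saving = 1065 − 755 = 310 bits.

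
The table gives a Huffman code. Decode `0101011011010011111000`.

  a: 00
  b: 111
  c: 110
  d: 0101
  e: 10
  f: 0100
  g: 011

dggfbca

Read left to right; each codeword is recognised as soon as it completes (prefix code):
  0101→d | 011→g | 011→g | 0100→f | 111→b | 110→c | 00→a
Decoded message: dggfbca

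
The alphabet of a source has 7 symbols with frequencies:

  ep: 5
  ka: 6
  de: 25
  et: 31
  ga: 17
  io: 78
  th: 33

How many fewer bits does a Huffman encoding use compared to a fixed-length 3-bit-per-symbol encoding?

117

Fixed-length: 3 bits × 195 symbols = 585 bits.
Huffman merges:
merge ep(5) and ka(6): 11
merge 11 and ga(17): 28
merge de(25) and 28: 53
merge et(31) and th(33): 64
merge 53 and 64: 117
merge io(78) and 117: 195
Huffman total = 11 + 28 + 53 + 64 + 117 + 195 = 468 bits.
Saving = 585 − 468 = 117 bits.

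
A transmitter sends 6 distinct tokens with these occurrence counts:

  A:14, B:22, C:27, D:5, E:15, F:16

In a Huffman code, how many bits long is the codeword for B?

2

Huffman merges, smallest pair first:
combine D(5), A(14) → 19
combine E(15), F(16) → 31
combine 19, B(22) → 41
combine C(27), 31 → 58
combine 41, 58 → 99
B sits 2 levels below the root, so its codeword is 2 bits.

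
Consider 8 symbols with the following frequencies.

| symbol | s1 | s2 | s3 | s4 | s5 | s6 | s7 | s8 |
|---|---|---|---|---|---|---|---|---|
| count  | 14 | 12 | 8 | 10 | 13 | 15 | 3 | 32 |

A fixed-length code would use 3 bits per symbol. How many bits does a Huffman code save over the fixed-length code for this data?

Fixed-length: 3 bits × 107 symbols = 321 bits.
Huffman merges:
merge s7(3) and s3(8): 11
merge s4(10) and 11: 21
merge s2(12) and s5(13): 25
merge s1(14) and s6(15): 29
merge 21 and 25: 46
merge 29 and s8(32): 61
merge 46 and 61: 107
Huffman total = 11 + 21 + 25 + 29 + 46 + 61 + 107 = 300 bits.
Saving = 321 − 300 = 21 bits.

21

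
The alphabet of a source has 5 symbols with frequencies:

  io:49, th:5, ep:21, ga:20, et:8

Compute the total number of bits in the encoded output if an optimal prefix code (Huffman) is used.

Greedily combine the two least-frequent nodes:
combine th(5), et(8) → 13
combine 13, ga(20) → 33
combine ep(21), 33 → 54
combine io(49), 54 → 103
The encoded length is the sum of every internal node's weight: 13 + 33 + 54 + 103 = 203 bits.

203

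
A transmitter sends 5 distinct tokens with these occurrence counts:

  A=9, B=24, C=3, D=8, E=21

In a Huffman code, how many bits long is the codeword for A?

3

Build the tree from the bottom:
C(3) + D(8) → 11
A(9) + 11 → 20
20 + E(21) → 41
B(24) + 41 → 65
The subtree containing A is merged 3 times, so code length = 3.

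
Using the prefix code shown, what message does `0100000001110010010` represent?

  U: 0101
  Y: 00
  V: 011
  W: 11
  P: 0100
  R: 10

Read left to right; each codeword is recognised as soon as it completes (prefix code):
  0100→P | 00→Y | 00→Y | 011→V | 10→R | 0100→P | 10→R
Decoded message: PYYVRPR

PYYVRPR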